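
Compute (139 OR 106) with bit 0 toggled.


Step 1: 139 | 106 = 235
Step 2: 235 ^ (1 << 0) = 235 ^ 1 = 234

234


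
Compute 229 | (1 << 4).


229 | (1 << 4) = 229 | 16 = 245

245


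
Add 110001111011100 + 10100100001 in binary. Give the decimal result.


110001111011100 + 10100100001 = 110100011111101 = 26877

26877


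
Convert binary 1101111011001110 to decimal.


1101111011001110 in decimal = 57038

57038


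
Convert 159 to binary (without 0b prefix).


159 = 10011111 in binary

10011111


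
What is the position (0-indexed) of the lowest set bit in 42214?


0b1010010011100110. Lowest set bit at position 1

1


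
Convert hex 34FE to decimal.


34FE hex = 13566 decimal

13566


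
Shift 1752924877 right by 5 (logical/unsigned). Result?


0b1101000011110111000001011001101 >> 5 = 0b11010000111101110000010110 = 54778902

54778902


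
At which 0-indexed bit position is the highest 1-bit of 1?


0b1. Highest set bit at position 0

0


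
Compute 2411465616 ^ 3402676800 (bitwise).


0b10001111101111000000101110010000 ^ 0b11001010110100001011101001000000 = 0b1000101011011001011000111010000 = 1164751312

1164751312


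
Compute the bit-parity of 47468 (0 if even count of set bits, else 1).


0b1011100101101100 has 9 ones => parity 1

1


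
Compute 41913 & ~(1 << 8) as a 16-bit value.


41913 & ~(1 << 8) = 41657

41657


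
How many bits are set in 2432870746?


0b10010001000000101010100101011010 has 12 set bits

12


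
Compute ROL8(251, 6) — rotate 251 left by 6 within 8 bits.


Rotate 0b11111011 left by 6 (8-bit) = 0b11111110 = 254

254


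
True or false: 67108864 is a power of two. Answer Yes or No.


0b100000000000000000000000000. Only one bit set => Yes

Yes


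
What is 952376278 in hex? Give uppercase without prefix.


952376278 = 38C41BD6 hex

38C41BD6


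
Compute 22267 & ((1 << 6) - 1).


22267 & 63 = 59

59


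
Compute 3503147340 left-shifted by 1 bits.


0b11010000110011011100100101001100 << 1 = 0b110100001100110111001001010011000 = 7006294680

7006294680


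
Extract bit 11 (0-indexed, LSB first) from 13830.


0b11011000000110, position 11 = 0

0


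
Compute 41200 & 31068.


0b1010000011110000 & 0b111100101011100 = 0b10000001010000 = 8272

8272


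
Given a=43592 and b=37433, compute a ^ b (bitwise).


43592 ^ 37433 = 14449

14449


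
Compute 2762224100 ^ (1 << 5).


2762224100 ^ (1 << 5) = 2762224100 ^ 32 = 2762224068

2762224068


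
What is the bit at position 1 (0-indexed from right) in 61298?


0b1110111101110010, position 1 = 1

1


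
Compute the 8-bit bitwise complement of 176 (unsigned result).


~0b10110000 = 0b1001111 = 79 (8-bit unsigned)

79


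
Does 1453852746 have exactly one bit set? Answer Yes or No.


0b1010110101010000000100001001010. Multiple bits set => No

No


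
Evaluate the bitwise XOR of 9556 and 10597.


0b10010101010100 ^ 0b10100101100101 = 0b110000110001 = 3121

3121


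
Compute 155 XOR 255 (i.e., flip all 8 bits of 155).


155 ^ 255 = 100

100


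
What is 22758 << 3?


0b101100011100110 << 3 = 0b101100011100110000 = 182064

182064


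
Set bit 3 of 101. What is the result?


101 | (1 << 3) = 101 | 8 = 109

109


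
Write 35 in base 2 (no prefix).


35 = 100011 in binary

100011


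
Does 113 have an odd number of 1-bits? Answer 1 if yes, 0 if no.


0b1110001 has 4 ones => parity 0

0


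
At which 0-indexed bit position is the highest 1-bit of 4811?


0b1001011001011. Highest set bit at position 12

12


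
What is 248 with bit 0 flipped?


248 ^ (1 << 0) = 248 ^ 1 = 249

249


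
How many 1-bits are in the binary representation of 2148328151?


0b10000000000011001110001011010111 has 13 set bits

13


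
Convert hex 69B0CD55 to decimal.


69B0CD55 hex = 1773194581 decimal

1773194581


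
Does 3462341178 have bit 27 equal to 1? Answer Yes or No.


0b11001110010111110010001000111010, bit 27 = 1. Yes

Yes


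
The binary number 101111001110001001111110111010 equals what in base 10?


101111001110001001111110111010 in decimal = 792240058

792240058


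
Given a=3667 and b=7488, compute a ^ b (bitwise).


3667 ^ 7488 = 4883

4883


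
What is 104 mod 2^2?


104 & 3 = 0

0


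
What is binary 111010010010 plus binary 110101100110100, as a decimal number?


111010010010 + 110101100110100 = 111100111000110 = 31174

31174


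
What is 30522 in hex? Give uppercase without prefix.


30522 = 773A hex

773A


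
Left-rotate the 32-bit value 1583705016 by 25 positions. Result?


Rotate 0b1011110011001010110101110111000 left by 25 (32-bit) = 0b1110000101111001100101011010111 = 1891420887

1891420887


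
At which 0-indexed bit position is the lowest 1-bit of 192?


0b11000000. Lowest set bit at position 6

6


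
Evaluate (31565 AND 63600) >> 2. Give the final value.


Step 1: 31565 & 63600 = 30784
Step 2: 30784 >> 2 = 7696

7696


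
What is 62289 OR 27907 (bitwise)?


0b1111001101010001 | 0b110110100000011 = 0b1111111101010011 = 65363

65363


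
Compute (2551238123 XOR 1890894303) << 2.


Step 1: 2551238123 ^ 1890894303 = 3903065140
Step 2: 3903065140 << 2 = 15612260560

15612260560


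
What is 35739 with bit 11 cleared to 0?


35739 & ~(1 << 11) = 33691

33691


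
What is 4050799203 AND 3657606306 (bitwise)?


0b11110001011100100100101001100011 & 0b11011010000000101010010010100010 = 0b11010000000000100000000000100010 = 3489792034

3489792034


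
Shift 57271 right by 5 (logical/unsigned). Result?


0b1101111110110111 >> 5 = 0b11011111101 = 1789

1789


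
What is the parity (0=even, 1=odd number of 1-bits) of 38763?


0b1001011101101011 has 10 ones => parity 0

0


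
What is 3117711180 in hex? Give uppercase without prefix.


3117711180 = B9D47F4C hex

B9D47F4C


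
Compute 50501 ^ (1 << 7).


50501 ^ (1 << 7) = 50501 ^ 128 = 50629

50629


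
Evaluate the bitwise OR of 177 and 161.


0b10110001 | 0b10100001 = 0b10110001 = 177

177


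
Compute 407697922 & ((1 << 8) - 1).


407697922 & 255 = 2

2


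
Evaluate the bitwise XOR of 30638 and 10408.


0b111011110101110 ^ 0b10100010101000 = 0b101111100000110 = 24326

24326


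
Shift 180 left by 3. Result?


0b10110100 << 3 = 0b10110100000 = 1440

1440


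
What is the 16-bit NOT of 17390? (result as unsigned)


~0b100001111101110 = 0b1011110000010001 = 48145 (16-bit unsigned)

48145


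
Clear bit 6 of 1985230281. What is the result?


1985230281 & ~(1 << 6) = 1985230217

1985230217


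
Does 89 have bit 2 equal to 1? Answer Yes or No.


0b1011001, bit 2 = 0. No

No


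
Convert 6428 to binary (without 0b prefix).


6428 = 1100100011100 in binary

1100100011100


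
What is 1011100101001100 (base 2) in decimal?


1011100101001100 in decimal = 47436

47436


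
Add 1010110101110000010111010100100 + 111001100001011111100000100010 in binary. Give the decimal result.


1010110101110000010111010100100 + 111001100001011111100000100010 = 10010000001111100010011011000110 = 2419992262

2419992262


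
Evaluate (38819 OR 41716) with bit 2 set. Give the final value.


Step 1: 38819 | 41716 = 47095
Step 2: 47095 | (1 << 2) = 47095 | 4 = 47095

47095


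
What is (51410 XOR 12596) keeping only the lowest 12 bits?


Step 1: 51410 ^ 12596 = 63974
Step 2: 63974 & 4095 = 2534

2534


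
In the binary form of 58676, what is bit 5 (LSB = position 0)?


0b1110010100110100, position 5 = 1

1


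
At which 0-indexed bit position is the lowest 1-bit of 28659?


0b110111111110011. Lowest set bit at position 0

0


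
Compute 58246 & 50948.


0b1110001110000110 & 0b1100011100000100 = 0b1100001100000100 = 49924

49924


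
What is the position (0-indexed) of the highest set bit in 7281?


0b1110001110001. Highest set bit at position 12

12


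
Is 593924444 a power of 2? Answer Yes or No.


0b100011011001101001000101011100. Multiple bits set => No

No


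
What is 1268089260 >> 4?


0b1001011100101011000000110101100 >> 4 = 0b100101110010101100000011010 = 79255578

79255578


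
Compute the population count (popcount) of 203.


0b11001011 has 5 set bits

5


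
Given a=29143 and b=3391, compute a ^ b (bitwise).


29143 ^ 3391 = 31976

31976


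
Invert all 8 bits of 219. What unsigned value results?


219 ^ 255 = 36

36


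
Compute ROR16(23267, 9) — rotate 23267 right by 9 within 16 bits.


Rotate 0b101101011100011 right by 9 (16-bit) = 0b111000110101101 = 29101

29101


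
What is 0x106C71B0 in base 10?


106C71B0 hex = 275542448 decimal

275542448


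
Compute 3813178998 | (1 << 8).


3813178998 | (1 << 8) = 3813178998 | 256 = 3813179254

3813179254


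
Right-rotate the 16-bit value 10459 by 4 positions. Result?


Rotate 0b10100011011011 right by 4 (16-bit) = 0b1011001010001101 = 45709

45709


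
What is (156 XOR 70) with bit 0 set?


Step 1: 156 ^ 70 = 218
Step 2: 218 | (1 << 0) = 218 | 1 = 219

219


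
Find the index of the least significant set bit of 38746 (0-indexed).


0b1001011101011010. Lowest set bit at position 1

1


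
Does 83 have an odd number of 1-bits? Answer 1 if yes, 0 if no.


0b1010011 has 4 ones => parity 0

0


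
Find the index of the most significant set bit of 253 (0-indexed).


0b11111101. Highest set bit at position 7

7


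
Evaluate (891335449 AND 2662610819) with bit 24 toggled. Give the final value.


Step 1: 891335449 & 2662610819 = 337654529
Step 2: 337654529 ^ (1 << 24) = 337654529 ^ 16777216 = 354431745

354431745


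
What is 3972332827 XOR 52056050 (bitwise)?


0b11101100110001001111110100011011 ^ 0b11000110100100111111110010 = 0b11101111110111101011001011101001 = 4024349417

4024349417


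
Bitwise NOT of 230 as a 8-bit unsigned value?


~0b11100110 = 0b11001 = 25 (8-bit unsigned)

25


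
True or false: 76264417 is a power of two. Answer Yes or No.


0b100100010111011001111100001. Multiple bits set => No

No


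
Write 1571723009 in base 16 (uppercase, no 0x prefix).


1571723009 = 5DAE9701 hex

5DAE9701


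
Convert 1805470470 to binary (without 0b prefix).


1805470470 = 1101011100111010100101100000110 in binary

1101011100111010100101100000110


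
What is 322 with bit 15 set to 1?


322 | (1 << 15) = 322 | 32768 = 33090

33090


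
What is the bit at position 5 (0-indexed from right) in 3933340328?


0b11101010011100100000001010101000, position 5 = 1

1


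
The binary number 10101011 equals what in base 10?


10101011 in decimal = 171

171


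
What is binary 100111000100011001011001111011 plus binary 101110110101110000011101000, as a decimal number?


100111000100011001011001111011 + 101110110101110000011101000 = 101100111011000111011101100011 = 753694563

753694563


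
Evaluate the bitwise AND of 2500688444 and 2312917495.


0b10010101000011010111101000111100 & 0b10001001110111000101000111110111 = 0b10000001000011000101000000110100 = 2165067828

2165067828


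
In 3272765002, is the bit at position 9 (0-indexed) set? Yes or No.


0b11000011000100100110111001001010, bit 9 = 1. Yes

Yes


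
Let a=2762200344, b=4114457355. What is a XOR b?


2762200344 ^ 4114457355 = 1369339411

1369339411


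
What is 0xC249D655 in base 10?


C249D655 hex = 3259618901 decimal

3259618901


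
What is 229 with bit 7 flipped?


229 ^ (1 << 7) = 229 ^ 128 = 101

101


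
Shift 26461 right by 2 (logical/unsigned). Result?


0b110011101011101 >> 2 = 0b1100111010111 = 6615

6615


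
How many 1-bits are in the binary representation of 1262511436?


0b1001011010000000110010101001100 has 12 set bits

12


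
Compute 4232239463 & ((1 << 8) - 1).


4232239463 & 255 = 103

103


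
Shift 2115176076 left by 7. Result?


0b1111110000100110000011010001100 << 7 = 0b11111100001001100000110100011000000000 = 270742537728

270742537728


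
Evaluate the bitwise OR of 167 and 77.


0b10100111 | 0b1001101 = 0b11101111 = 239

239


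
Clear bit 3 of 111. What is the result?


111 & ~(1 << 3) = 103

103


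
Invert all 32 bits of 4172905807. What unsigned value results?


4172905807 ^ 4294967295 = 122061488

122061488


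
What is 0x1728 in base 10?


1728 hex = 5928 decimal

5928


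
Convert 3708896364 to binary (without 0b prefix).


3708896364 = 11011101000100010100010001101100 in binary

11011101000100010100010001101100


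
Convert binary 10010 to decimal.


10010 in decimal = 18

18


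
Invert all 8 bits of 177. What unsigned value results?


177 ^ 255 = 78

78


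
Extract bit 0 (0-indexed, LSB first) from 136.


0b10001000, position 0 = 0

0


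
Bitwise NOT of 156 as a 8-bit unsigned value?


~0b10011100 = 0b1100011 = 99 (8-bit unsigned)

99


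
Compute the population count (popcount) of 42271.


0b1010010100011111 has 9 set bits

9


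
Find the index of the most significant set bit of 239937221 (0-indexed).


0b1110010011010010011011000101. Highest set bit at position 27

27


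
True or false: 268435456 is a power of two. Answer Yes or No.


0b10000000000000000000000000000. Only one bit set => Yes

Yes


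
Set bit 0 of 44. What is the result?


44 | (1 << 0) = 44 | 1 = 45

45


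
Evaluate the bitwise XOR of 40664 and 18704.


0b1001111011011000 ^ 0b100100100010000 = 0b1101011111001000 = 55240

55240


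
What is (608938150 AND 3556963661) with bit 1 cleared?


Step 1: 608938150 & 3556963661 = 67280900
Step 2: 67280900 & ~(1 << 1) = 67280900

67280900


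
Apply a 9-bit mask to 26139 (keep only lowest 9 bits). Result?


26139 & 511 = 27

27


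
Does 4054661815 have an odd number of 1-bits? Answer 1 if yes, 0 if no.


0b11110001101011010011101010110111 has 20 ones => parity 0

0


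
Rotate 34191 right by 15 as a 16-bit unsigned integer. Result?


Rotate 0b1000010110001111 right by 15 (16-bit) = 0b101100011111 = 2847

2847


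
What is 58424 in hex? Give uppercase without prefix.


58424 = E438 hex

E438


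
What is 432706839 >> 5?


0b11001110010101001010100010111 >> 5 = 0b110011100101010010101000 = 13522088

13522088


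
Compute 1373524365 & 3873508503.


0b1010001110111100101000110001101 & 0b11100110111000010000110010010111 = 0b1000000110000000000000010000101 = 1086324869

1086324869


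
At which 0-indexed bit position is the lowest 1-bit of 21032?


0b101001000101000. Lowest set bit at position 3

3


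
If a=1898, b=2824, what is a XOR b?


1898 ^ 2824 = 3170

3170


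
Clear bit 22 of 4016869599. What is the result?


4016869599 & ~(1 << 22) = 4012675295

4012675295


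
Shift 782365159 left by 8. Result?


0b101110101000011111000111100111 << 8 = 0b10111010100001111100011110011100000000 = 200285480704

200285480704


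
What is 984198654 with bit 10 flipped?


984198654 ^ (1 << 10) = 984198654 ^ 1024 = 984197630

984197630


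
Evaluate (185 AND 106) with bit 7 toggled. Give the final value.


Step 1: 185 & 106 = 40
Step 2: 40 ^ (1 << 7) = 40 ^ 128 = 168

168


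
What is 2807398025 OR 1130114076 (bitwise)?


0b10100111010101010111111010001001 | 0b1000011010111000010110000011100 = 0b11100111010111010111111010011101 = 3881664157

3881664157


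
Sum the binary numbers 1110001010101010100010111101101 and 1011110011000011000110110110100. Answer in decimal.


1110001010101010100010111101101 + 1011110011000011000110110110100 = 11001111101101101101001110100001 = 3484865441

3484865441


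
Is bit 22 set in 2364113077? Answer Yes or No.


0b10001100111010011000000010110101, bit 22 = 1. Yes

Yes


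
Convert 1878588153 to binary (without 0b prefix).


1878588153 = 1101111111110001111101011111001 in binary

1101111111110001111101011111001


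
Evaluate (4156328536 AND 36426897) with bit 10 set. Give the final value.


Step 1: 4156328536 & 36426897 = 36208656
Step 2: 36208656 | (1 << 10) = 36208656 | 1024 = 36209680

36209680


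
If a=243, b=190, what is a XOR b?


243 ^ 190 = 77

77


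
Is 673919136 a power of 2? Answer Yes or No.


0b101000001010110011000010100000. Multiple bits set => No

No


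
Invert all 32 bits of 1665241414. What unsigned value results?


1665241414 ^ 4294967295 = 2629725881

2629725881


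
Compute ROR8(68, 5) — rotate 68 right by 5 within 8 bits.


Rotate 0b1000100 right by 5 (8-bit) = 0b100010 = 34

34


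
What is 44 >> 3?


0b101100 >> 3 = 0b101 = 5

5


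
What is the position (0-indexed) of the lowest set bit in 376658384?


0b10110011100110101100111010000. Lowest set bit at position 4

4


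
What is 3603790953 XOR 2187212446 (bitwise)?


0b11010110110011010111110001101001 ^ 0b10000010010111100011011010011110 = 0b1010100100100110100101011110111 = 1418939127

1418939127


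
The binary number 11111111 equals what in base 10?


11111111 in decimal = 255

255


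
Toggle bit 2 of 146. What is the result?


146 ^ (1 << 2) = 146 ^ 4 = 150

150


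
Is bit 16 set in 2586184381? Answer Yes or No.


0b10011010001001100000101010111101, bit 16 = 0. No

No


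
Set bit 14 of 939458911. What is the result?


939458911 | (1 << 14) = 939458911 | 16384 = 939475295

939475295


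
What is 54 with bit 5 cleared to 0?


54 & ~(1 << 5) = 22

22


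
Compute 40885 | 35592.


0b1001111110110101 | 0b1000101100001000 = 0b1001111110111101 = 40893

40893


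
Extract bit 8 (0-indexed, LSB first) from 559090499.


0b100001010100110000101101000011, position 8 = 1

1


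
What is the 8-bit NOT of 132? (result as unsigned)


~0b10000100 = 0b1111011 = 123 (8-bit unsigned)

123


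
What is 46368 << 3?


0b1011010100100000 << 3 = 0b1011010100100000000 = 370944

370944


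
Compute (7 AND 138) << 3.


Step 1: 7 & 138 = 2
Step 2: 2 << 3 = 16

16


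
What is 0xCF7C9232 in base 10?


CF7C9232 hex = 3481047602 decimal

3481047602


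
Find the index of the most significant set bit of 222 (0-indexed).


0b11011110. Highest set bit at position 7

7


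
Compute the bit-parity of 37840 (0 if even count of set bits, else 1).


0b1001001111010000 has 7 ones => parity 1

1


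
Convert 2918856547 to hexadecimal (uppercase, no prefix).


2918856547 = ADFA3763 hex

ADFA3763


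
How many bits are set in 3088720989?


0b10111000000110100010010001011101 has 14 set bits

14


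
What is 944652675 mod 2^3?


944652675 & 7 = 3

3


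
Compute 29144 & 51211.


0b111000111011000 & 0b1100100000001011 = 0b100000000001000 = 16392

16392


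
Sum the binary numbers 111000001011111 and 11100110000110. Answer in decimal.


111000001011111 + 11100110000110 = 1010100111100101 = 43493

43493


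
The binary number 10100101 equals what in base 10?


10100101 in decimal = 165

165


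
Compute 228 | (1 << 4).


228 | (1 << 4) = 228 | 16 = 244

244


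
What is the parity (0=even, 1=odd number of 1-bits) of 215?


0b11010111 has 6 ones => parity 0

0


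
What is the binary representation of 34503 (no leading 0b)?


34503 = 1000011011000111 in binary

1000011011000111


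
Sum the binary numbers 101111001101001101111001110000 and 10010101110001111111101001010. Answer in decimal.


101111001101001101111001110000 + 10010101110001111111101001010 = 1000001111011011101110110111010 = 1106107834

1106107834


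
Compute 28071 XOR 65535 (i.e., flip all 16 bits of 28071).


28071 ^ 65535 = 37464

37464


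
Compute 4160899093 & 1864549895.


0b11111000000000100100100000010101 & 0b1101111001000101100011000000111 = 0b1101000000000100100000000000101 = 1744977925

1744977925


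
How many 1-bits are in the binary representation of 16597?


0b100000011010101 has 6 set bits

6


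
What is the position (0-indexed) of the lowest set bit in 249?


0b11111001. Lowest set bit at position 0

0


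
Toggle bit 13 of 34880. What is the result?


34880 ^ (1 << 13) = 34880 ^ 8192 = 43072

43072


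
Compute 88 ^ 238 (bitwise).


0b1011000 ^ 0b11101110 = 0b10110110 = 182

182


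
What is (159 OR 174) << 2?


Step 1: 159 | 174 = 191
Step 2: 191 << 2 = 764

764


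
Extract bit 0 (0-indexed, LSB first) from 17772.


0b100010101101100, position 0 = 0

0


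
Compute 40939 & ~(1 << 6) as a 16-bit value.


40939 & ~(1 << 6) = 40875

40875


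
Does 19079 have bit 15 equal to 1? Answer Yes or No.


0b100101010000111, bit 15 = 0. No

No


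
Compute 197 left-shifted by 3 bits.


0b11000101 << 3 = 0b11000101000 = 1576

1576


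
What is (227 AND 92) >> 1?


Step 1: 227 & 92 = 64
Step 2: 64 >> 1 = 32

32


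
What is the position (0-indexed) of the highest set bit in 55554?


0b1101100100000010. Highest set bit at position 15

15


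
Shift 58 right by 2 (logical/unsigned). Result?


0b111010 >> 2 = 0b1110 = 14

14


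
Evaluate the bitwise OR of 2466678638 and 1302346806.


0b10010011000001101000011101101110 | 0b1001101101000000011110000110110 = 0b11011111101001101011111101111110 = 3752247166

3752247166


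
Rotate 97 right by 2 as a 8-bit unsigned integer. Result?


Rotate 0b1100001 right by 2 (8-bit) = 0b1011000 = 88

88


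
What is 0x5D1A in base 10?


5D1A hex = 23834 decimal

23834


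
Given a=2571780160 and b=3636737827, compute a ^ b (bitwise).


2571780160 ^ 3636737827 = 1099855715

1099855715


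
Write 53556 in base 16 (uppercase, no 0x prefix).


53556 = D134 hex

D134


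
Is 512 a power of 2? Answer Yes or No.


0b1000000000. Only one bit set => Yes

Yes


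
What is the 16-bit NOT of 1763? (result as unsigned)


~0b11011100011 = 0b1111100100011100 = 63772 (16-bit unsigned)

63772


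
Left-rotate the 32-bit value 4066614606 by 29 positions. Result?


Rotate 0b11110010011000111001110101001110 left by 29 (32-bit) = 0b11011110010011000111001110101001 = 3729552297

3729552297


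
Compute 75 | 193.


0b1001011 | 0b11000001 = 0b11001011 = 203

203


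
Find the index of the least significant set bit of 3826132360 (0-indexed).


0b11100100000011100010010110001000. Lowest set bit at position 3

3


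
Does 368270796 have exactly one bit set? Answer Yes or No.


0b10101111100110101110111001100. Multiple bits set => No

No


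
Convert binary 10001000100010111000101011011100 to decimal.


10001000100010111000101011011100 in decimal = 2290846428

2290846428


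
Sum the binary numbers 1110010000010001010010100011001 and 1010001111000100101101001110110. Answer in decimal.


1110010000010001010010100011001 + 1010001111000100101101001110110 = 11000011111010101111111110001111 = 3286957967

3286957967


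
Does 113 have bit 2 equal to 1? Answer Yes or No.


0b1110001, bit 2 = 0. No

No


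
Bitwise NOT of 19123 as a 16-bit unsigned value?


~0b100101010110011 = 0b1011010101001100 = 46412 (16-bit unsigned)

46412


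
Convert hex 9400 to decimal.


9400 hex = 37888 decimal

37888


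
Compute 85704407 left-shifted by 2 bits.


0b101000110111011111011010111 << 2 = 0b10100011011101111101101011100 = 342817628

342817628


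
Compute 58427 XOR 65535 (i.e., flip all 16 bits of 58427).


58427 ^ 65535 = 7108

7108


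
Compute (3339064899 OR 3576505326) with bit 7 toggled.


Step 1: 3339064899 | 3576505326 = 3610195951
Step 2: 3610195951 ^ (1 << 7) = 3610195951 ^ 128 = 3610195823

3610195823


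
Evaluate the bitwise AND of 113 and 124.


0b1110001 & 0b1111100 = 0b1110000 = 112

112


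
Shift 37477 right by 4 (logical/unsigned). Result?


0b1001001001100101 >> 4 = 0b100100100110 = 2342

2342


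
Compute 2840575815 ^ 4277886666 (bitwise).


0b10101001010011111011111101000111 ^ 0b11111110111110110101111011001010 = 0b1010111101101001110000110001101 = 1471472013

1471472013


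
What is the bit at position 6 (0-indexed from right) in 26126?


0b110011000001110, position 6 = 0

0


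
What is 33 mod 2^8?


33 & 255 = 33

33


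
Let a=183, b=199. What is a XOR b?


183 ^ 199 = 112

112


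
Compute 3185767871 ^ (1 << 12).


3185767871 ^ (1 << 12) = 3185767871 ^ 4096 = 3185763775

3185763775


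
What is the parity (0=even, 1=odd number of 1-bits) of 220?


0b11011100 has 5 ones => parity 1

1


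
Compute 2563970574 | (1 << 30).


2563970574 | (1 << 30) = 2563970574 | 1073741824 = 3637712398

3637712398


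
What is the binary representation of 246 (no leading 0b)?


246 = 11110110 in binary

11110110


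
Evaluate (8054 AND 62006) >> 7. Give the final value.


Step 1: 8054 & 62006 = 4662
Step 2: 4662 >> 7 = 36

36


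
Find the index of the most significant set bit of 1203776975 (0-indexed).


0b1000111110000000010110111001111. Highest set bit at position 30

30


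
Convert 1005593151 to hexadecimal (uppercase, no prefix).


1005593151 = 3BF0223F hex

3BF0223F


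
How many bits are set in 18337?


0b100011110100001 has 7 set bits

7


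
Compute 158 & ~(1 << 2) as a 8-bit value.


158 & ~(1 << 2) = 154

154


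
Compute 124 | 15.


0b1111100 | 0b1111 = 0b1111111 = 127

127


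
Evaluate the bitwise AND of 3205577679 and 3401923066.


0b10111111000100010011101111001111 & 0b11001010110001010011100111111010 = 0b10001010000000010011100111001010 = 2315336138

2315336138


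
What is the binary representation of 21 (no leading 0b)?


21 = 10101 in binary

10101


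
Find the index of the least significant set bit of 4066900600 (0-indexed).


0b11110010011001111111101001111000. Lowest set bit at position 3

3


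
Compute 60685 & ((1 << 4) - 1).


60685 & 15 = 13

13


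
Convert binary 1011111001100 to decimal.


1011111001100 in decimal = 6092

6092


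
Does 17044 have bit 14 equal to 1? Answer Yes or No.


0b100001010010100, bit 14 = 1. Yes

Yes


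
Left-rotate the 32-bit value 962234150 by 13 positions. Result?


Rotate 0b111001010110101000011100100110 left by 13 (32-bit) = 0b1010000111001001100011100101011 = 1357170475

1357170475


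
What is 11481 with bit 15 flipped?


11481 ^ (1 << 15) = 11481 ^ 32768 = 44249

44249


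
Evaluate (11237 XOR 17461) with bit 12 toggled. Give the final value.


Step 1: 11237 ^ 17461 = 28624
Step 2: 28624 ^ (1 << 12) = 28624 ^ 4096 = 32720

32720


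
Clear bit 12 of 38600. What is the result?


38600 & ~(1 << 12) = 34504

34504


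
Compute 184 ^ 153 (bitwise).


0b10111000 ^ 0b10011001 = 0b100001 = 33

33


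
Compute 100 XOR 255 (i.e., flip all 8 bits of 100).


100 ^ 255 = 155

155


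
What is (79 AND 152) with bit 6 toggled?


Step 1: 79 & 152 = 8
Step 2: 8 ^ (1 << 6) = 8 ^ 64 = 72

72


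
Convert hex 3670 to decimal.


3670 hex = 13936 decimal

13936


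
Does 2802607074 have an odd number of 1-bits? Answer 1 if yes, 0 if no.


0b10100111000011000110001111100010 has 15 ones => parity 1

1


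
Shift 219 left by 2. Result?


0b11011011 << 2 = 0b1101101100 = 876

876


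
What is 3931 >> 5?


0b111101011011 >> 5 = 0b1111010 = 122

122


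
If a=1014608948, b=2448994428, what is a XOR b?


1014608948 ^ 2448994428 = 2910913608

2910913608


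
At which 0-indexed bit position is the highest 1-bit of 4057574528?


0b11110001110110011010110010000000. Highest set bit at position 31

31


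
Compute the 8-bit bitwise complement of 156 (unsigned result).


~0b10011100 = 0b1100011 = 99 (8-bit unsigned)

99


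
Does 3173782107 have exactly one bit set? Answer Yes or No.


0b10111101001011000001001001011011. Multiple bits set => No

No


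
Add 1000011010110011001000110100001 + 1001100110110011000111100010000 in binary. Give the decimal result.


1000011010110011001000110100001 + 1001100110110011000111100010000 = 10010000001100110010000010110001 = 2419269809

2419269809


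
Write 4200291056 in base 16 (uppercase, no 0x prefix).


4200291056 = FA5B5AF0 hex

FA5B5AF0


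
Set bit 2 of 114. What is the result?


114 | (1 << 2) = 114 | 4 = 118

118


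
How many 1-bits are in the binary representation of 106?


0b1101010 has 4 set bits

4


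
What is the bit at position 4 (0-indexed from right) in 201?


0b11001001, position 4 = 0

0


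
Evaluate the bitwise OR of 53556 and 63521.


0b1101000100110100 | 0b1111100000100001 = 0b1111100100110101 = 63797

63797


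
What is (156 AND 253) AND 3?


Step 1: 156 & 253 = 156
Step 2: 156 & 3 = 0

0


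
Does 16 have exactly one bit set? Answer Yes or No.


0b10000. Only one bit set => Yes

Yes


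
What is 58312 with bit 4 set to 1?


58312 | (1 << 4) = 58312 | 16 = 58328

58328


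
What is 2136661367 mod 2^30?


2136661367 & 1073741823 = 1062919543

1062919543


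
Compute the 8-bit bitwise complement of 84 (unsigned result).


~0b1010100 = 0b10101011 = 171 (8-bit unsigned)

171


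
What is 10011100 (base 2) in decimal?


10011100 in decimal = 156

156


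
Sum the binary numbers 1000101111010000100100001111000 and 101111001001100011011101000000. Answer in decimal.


1000101111010000100100001111000 + 101111001001100011011101000000 = 1110101000011100111111110111000 = 1963884472

1963884472


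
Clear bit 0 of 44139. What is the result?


44139 & ~(1 << 0) = 44138

44138


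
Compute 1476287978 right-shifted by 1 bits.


0b1010111111111100101110111101010 >> 1 = 0b101011111111110010111011110101 = 738143989

738143989


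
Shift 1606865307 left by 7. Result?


0b1011111110001101101000110011011 << 7 = 0b10111111100011011010001100110110000000 = 205678759296

205678759296


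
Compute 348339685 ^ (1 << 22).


348339685 ^ (1 << 22) = 348339685 ^ 4194304 = 344145381

344145381


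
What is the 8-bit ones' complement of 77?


77 ^ 255 = 178

178


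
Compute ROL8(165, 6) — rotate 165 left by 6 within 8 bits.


Rotate 0b10100101 left by 6 (8-bit) = 0b1101001 = 105

105


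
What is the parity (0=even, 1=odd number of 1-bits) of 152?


0b10011000 has 3 ones => parity 1

1


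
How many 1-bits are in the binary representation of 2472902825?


0b10010011011001011000000010101001 has 13 set bits

13


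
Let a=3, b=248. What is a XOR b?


3 ^ 248 = 251

251


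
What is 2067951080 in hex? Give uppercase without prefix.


2067951080 = 7B426DE8 hex

7B426DE8


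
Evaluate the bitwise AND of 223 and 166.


0b11011111 & 0b10100110 = 0b10000110 = 134

134


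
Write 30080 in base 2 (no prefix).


30080 = 111010110000000 in binary

111010110000000


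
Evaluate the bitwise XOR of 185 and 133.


0b10111001 ^ 0b10000101 = 0b111100 = 60

60


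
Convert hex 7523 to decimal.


7523 hex = 29987 decimal

29987


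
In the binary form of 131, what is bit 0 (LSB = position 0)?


0b10000011, position 0 = 1

1


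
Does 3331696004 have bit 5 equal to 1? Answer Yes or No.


0b11000110100101011010010110000100, bit 5 = 0. No

No


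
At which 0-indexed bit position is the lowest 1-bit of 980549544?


0b111010011100011111111110101000. Lowest set bit at position 3

3


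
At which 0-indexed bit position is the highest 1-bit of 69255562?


0b100001000001100000110001010. Highest set bit at position 26

26


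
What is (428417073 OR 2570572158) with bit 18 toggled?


Step 1: 428417073 | 2570572158 = 2579493247
Step 2: 2579493247 ^ (1 << 18) = 2579493247 ^ 262144 = 2579231103

2579231103


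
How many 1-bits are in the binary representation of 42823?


0b1010011101000111 has 9 set bits

9


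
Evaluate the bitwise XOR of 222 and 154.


0b11011110 ^ 0b10011010 = 0b1000100 = 68

68


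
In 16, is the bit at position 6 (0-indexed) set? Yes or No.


0b10000, bit 6 = 0. No

No


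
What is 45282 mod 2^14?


45282 & 16383 = 12514

12514


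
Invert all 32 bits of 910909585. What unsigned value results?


910909585 ^ 4294967295 = 3384057710

3384057710


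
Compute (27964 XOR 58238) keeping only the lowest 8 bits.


Step 1: 27964 ^ 58238 = 36418
Step 2: 36418 & 255 = 66

66


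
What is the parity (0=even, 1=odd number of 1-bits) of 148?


0b10010100 has 3 ones => parity 1

1


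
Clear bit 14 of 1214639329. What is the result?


1214639329 & ~(1 << 14) = 1214622945

1214622945


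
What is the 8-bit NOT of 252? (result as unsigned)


~0b11111100 = 0b11 = 3 (8-bit unsigned)

3


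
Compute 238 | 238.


0b11101110 | 0b11101110 = 0b11101110 = 238

238


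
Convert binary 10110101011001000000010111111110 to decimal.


10110101011001000000010111111110 in decimal = 3043231230

3043231230


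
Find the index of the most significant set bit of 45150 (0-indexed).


0b1011000001011110. Highest set bit at position 15

15


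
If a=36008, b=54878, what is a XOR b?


36008 ^ 54878 = 23286

23286


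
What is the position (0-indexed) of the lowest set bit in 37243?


0b1001000101111011. Lowest set bit at position 0

0


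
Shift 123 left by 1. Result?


0b1111011 << 1 = 0b11110110 = 246

246


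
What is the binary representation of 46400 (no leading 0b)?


46400 = 1011010101000000 in binary

1011010101000000


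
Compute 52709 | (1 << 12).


52709 | (1 << 12) = 52709 | 4096 = 56805

56805


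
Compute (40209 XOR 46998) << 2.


Step 1: 40209 ^ 46998 = 10887
Step 2: 10887 << 2 = 43548

43548


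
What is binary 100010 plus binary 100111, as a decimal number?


100010 + 100111 = 1001001 = 73

73


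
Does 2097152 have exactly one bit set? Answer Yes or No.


0b1000000000000000000000. Only one bit set => Yes

Yes


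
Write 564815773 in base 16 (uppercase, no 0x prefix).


564815773 = 21AA679D hex

21AA679D


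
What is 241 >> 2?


0b11110001 >> 2 = 0b111100 = 60

60


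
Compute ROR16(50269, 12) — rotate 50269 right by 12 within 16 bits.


Rotate 0b1100010001011101 right by 12 (16-bit) = 0b100010111011100 = 17884

17884


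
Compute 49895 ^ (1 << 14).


49895 ^ (1 << 14) = 49895 ^ 16384 = 33511

33511


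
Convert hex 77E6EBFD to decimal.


77E6EBFD hex = 2011622397 decimal

2011622397


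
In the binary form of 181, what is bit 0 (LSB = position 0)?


0b10110101, position 0 = 1

1


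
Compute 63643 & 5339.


0b1111100010011011 & 0b1010011011011 = 0b1000010011011 = 4251

4251


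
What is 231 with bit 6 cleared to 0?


231 & ~(1 << 6) = 167

167


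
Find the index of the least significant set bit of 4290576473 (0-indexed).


0b11111111101111010000000001011001. Lowest set bit at position 0

0


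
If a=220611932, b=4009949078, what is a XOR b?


220611932 ^ 4009949078 = 3794055882

3794055882


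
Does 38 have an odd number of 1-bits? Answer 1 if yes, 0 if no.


0b100110 has 3 ones => parity 1

1


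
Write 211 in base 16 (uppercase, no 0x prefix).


211 = D3 hex

D3


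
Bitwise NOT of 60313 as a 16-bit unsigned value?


~0b1110101110011001 = 0b1010001100110 = 5222 (16-bit unsigned)

5222


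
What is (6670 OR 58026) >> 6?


Step 1: 6670 | 58026 = 64174
Step 2: 64174 >> 6 = 1002

1002


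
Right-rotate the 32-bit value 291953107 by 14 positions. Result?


Rotate 0b10001011001101101100111010011 right by 14 (32-bit) = 0b1100111010011000100010110011011 = 1733051803

1733051803


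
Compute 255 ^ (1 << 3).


255 ^ (1 << 3) = 255 ^ 8 = 247

247


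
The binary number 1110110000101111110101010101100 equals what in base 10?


1110110000101111110101010101100 in decimal = 1981278892

1981278892


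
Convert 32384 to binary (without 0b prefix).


32384 = 111111010000000 in binary

111111010000000


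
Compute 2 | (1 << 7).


2 | (1 << 7) = 2 | 128 = 130

130


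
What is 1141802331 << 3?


0b1000100000011101000010101011011 << 3 = 0b1000100000011101000010101011011000 = 9134418648

9134418648


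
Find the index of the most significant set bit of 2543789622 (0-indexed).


0b10010111100111110010011000110110. Highest set bit at position 31

31


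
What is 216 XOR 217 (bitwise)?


0b11011000 ^ 0b11011001 = 0b1 = 1

1


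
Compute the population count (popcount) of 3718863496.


0b11011101101010010101101010001000 has 16 set bits

16


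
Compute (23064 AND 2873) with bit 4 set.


Step 1: 23064 & 2873 = 2584
Step 2: 2584 | (1 << 4) = 2584 | 16 = 2584

2584


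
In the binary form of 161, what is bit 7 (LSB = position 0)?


0b10100001, position 7 = 1

1


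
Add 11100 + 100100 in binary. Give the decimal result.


11100 + 100100 = 1000000 = 64

64


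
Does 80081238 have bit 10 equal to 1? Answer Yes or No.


0b100110001011111000101010110, bit 10 = 0. No

No


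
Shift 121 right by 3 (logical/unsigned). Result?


0b1111001 >> 3 = 0b1111 = 15

15


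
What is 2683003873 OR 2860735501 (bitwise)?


0b10011111111010110110001111100001 | 0b10101010100000110101110000001101 = 0b10111111111010110111111111101101 = 3219881965

3219881965


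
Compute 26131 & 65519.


0b110011000010011 & 0b1111111111101111 = 0b110011000000011 = 26115

26115


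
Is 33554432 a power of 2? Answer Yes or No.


0b10000000000000000000000000. Only one bit set => Yes

Yes


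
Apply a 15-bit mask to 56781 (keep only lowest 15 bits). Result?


56781 & 32767 = 24013

24013


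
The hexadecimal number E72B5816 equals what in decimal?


E72B5816 hex = 3878377494 decimal

3878377494


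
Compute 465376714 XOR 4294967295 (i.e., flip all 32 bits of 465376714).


465376714 ^ 4294967295 = 3829590581

3829590581


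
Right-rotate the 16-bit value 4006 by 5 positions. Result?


Rotate 0b111110100110 right by 5 (16-bit) = 0b11000001111101 = 12413

12413


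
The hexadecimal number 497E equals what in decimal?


497E hex = 18814 decimal

18814


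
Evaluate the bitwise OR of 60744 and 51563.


0b1110110101001000 | 0b1100100101101011 = 0b1110110101101011 = 60779

60779


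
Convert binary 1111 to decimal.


1111 in decimal = 15

15


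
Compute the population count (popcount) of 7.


0b111 has 3 set bits

3


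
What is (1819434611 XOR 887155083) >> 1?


Step 1: 1819434611 ^ 887155083 = 1486010360
Step 2: 1486010360 >> 1 = 743005180

743005180


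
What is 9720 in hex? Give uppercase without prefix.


9720 = 25F8 hex

25F8


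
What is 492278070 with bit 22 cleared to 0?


492278070 & ~(1 << 22) = 488083766

488083766


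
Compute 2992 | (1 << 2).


2992 | (1 << 2) = 2992 | 4 = 2996

2996


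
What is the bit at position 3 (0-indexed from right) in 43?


0b101011, position 3 = 1

1


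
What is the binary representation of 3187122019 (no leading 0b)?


3187122019 = 10111101111101111001111101100011 in binary

10111101111101111001111101100011
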